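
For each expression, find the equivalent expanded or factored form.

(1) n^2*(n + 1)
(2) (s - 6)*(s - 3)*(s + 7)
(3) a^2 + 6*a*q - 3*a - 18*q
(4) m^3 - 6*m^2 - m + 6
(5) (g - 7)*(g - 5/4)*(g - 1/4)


(1) = n^3 + n^2
(2) = s^3 - 2*s^2 - 45*s + 126
(3) = (a - 3)*(a + 6*q)
(4) = (m - 6)*(m - 1)*(m + 1)
(5) = g^3 - 17*g^2/2 + 173*g/16 - 35/16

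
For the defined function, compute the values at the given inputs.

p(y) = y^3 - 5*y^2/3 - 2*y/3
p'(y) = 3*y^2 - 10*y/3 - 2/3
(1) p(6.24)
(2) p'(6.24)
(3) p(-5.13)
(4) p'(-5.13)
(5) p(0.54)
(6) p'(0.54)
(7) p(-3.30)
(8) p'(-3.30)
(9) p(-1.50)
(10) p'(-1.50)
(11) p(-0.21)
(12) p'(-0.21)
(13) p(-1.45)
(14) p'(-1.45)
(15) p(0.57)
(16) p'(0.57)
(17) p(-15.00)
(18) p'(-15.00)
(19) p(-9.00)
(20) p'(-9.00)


(1) = 173.91
(2) = 95.35
(3) = -175.45
(4) = 95.38
(5) = -0.69
(6) = -1.59
(7) = -51.89
(8) = 43.00
(9) = -6.12
(10) = 11.08
(11) = 0.06
(12) = 0.17
(13) = -5.59
(14) = 10.47
(15) = -0.74
(16) = -1.59
(17) = -3740.00
(18) = 724.33
(19) = -858.00
(20) = 272.33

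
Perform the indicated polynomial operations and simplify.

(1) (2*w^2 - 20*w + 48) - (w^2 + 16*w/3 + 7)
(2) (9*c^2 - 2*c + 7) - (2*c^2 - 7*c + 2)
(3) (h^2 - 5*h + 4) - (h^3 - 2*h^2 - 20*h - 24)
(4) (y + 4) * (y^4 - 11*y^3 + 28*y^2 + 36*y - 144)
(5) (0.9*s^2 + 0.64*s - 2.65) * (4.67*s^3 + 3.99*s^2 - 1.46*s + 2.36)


(1) = w^2 - 76*w/3 + 41
(2) = 7*c^2 + 5*c + 5
(3) = -h^3 + 3*h^2 + 15*h + 28
(4) = y^5 - 7*y^4 - 16*y^3 + 148*y^2 - 576
(5) = 4.203*s^5 + 6.5798*s^4 - 11.1359*s^3 - 9.3839*s^2 + 5.3794*s - 6.254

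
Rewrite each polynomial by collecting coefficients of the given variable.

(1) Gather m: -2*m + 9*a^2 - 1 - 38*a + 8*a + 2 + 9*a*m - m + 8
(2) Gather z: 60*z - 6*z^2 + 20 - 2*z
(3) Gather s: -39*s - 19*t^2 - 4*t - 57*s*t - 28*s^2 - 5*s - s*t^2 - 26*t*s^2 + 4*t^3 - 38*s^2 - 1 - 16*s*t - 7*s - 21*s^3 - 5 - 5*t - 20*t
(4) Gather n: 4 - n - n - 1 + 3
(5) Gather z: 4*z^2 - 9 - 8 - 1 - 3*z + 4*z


(1) = 9*a^2 - 30*a + m*(9*a - 3) + 9
(2) = -6*z^2 + 58*z + 20
(3) = -21*s^3 + s^2*(-26*t - 66) + s*(-t^2 - 73*t - 51) + 4*t^3 - 19*t^2 - 29*t - 6
(4) = 6 - 2*n
(5) = 4*z^2 + z - 18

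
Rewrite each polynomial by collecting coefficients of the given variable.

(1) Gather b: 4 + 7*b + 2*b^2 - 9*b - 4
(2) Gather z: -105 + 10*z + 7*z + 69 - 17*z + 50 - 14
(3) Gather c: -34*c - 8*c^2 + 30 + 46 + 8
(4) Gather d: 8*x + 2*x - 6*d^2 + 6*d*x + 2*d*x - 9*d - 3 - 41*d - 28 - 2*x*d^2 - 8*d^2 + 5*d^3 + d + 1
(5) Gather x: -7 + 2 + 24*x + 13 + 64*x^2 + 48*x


(1) = 2*b^2 - 2*b
(2) = 0
(3) = -8*c^2 - 34*c + 84
(4) = 5*d^3 + d^2*(-2*x - 14) + d*(8*x - 49) + 10*x - 30
(5) = 64*x^2 + 72*x + 8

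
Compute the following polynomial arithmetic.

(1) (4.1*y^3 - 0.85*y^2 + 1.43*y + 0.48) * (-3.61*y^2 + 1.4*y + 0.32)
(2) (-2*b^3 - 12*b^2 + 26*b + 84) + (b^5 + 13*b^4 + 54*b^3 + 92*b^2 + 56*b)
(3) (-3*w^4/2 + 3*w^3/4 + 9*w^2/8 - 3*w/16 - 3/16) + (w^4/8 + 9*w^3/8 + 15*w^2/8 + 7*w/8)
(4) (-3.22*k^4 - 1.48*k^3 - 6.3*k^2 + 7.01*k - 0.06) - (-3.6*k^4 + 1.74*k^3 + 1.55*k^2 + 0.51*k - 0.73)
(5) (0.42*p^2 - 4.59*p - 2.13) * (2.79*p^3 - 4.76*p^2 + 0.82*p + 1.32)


(1) = -14.801*y^5 + 8.8085*y^4 - 5.0403*y^3 - 0.0028*y^2 + 1.1296*y + 0.1536
(2) = b^5 + 13*b^4 + 52*b^3 + 80*b^2 + 82*b + 84
(3) = -11*w^4/8 + 15*w^3/8 + 3*w^2 + 11*w/16 - 3/16
(4) = 0.38*k^4 - 3.22*k^3 - 7.85*k^2 + 6.5*k + 0.67
(5) = 1.1718*p^5 - 14.8053*p^4 + 16.2501*p^3 + 6.9294*p^2 - 7.8054*p - 2.8116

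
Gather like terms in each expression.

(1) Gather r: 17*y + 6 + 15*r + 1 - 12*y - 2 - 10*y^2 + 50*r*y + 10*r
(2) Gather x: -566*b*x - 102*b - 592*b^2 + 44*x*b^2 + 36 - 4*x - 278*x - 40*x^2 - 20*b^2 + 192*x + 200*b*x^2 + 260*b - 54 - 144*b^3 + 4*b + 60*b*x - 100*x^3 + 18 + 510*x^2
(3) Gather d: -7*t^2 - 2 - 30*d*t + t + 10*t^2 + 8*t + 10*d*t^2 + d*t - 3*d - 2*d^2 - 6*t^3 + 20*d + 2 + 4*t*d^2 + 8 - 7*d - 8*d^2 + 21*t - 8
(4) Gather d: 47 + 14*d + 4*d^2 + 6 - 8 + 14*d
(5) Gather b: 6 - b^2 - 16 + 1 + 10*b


(1) = r*(50*y + 25) - 10*y^2 + 5*y + 5
(2) = -144*b^3 - 612*b^2 + 162*b - 100*x^3 + x^2*(200*b + 470) + x*(44*b^2 - 506*b - 90)
(3) = d^2*(4*t - 10) + d*(10*t^2 - 29*t + 10) - 6*t^3 + 3*t^2 + 30*t
(4) = 4*d^2 + 28*d + 45
(5) = -b^2 + 10*b - 9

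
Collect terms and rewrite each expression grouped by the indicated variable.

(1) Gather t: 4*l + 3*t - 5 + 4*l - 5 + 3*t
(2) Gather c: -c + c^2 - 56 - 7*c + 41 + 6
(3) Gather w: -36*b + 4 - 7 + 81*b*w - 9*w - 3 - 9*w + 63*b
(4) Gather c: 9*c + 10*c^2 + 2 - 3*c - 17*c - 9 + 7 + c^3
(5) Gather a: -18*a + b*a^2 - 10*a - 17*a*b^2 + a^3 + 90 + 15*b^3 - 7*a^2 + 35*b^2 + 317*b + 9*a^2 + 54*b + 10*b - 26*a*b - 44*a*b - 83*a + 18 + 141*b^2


(1) = 8*l + 6*t - 10
(2) = c^2 - 8*c - 9
(3) = 27*b + w*(81*b - 18) - 6
(4) = c^3 + 10*c^2 - 11*c
(5) = a^3 + a^2*(b + 2) + a*(-17*b^2 - 70*b - 111) + 15*b^3 + 176*b^2 + 381*b + 108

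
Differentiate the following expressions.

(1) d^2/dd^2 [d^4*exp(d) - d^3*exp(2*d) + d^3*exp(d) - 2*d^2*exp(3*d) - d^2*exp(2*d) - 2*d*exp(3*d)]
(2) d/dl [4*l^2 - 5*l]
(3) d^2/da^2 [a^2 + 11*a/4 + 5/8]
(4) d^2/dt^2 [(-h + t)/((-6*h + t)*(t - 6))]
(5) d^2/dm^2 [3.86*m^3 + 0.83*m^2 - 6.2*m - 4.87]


(1) = (d^4 - 4*d^3*exp(d) + 9*d^3 - 18*d^2*exp(2*d) - 16*d^2*exp(d) + 18*d^2 - 42*d*exp(2*d) - 14*d*exp(d) + 6*d - 16*exp(2*d) - 2*exp(d))*exp(d)
(2) = 8*l - 5
(3) = 2
(4) = 2*((-h + t)*(6*h - t)*(t - 6) + (h - t)*(6*h - t)^2 + (h - t)*(t - 6)^2 + (6*h - t)^2*(t - 6) - (6*h - t)*(t - 6)^2)/((6*h - t)^3*(t - 6)^3)
(5) = 23.16*m + 1.66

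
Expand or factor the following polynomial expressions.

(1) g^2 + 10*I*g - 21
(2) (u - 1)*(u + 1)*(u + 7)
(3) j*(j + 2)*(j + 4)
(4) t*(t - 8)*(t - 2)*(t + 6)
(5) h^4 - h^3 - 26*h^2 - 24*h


(1) = (g + 3*I)*(g + 7*I)
(2) = u^3 + 7*u^2 - u - 7
(3) = j^3 + 6*j^2 + 8*j
(4) = t^4 - 4*t^3 - 44*t^2 + 96*t
(5) = h*(h - 6)*(h + 1)*(h + 4)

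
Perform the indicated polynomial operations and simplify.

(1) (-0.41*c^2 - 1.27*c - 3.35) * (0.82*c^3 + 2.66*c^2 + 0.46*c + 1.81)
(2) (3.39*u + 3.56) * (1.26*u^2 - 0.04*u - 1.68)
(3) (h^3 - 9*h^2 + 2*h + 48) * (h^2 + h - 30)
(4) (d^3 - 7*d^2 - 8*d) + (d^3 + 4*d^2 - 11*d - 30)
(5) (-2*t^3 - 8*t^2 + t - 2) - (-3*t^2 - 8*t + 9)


(1) = -0.3362*c^5 - 2.132*c^4 - 6.3138*c^3 - 10.2373*c^2 - 3.8397*c - 6.0635
(2) = 4.2714*u^3 + 4.35*u^2 - 5.8376*u - 5.9808
(3) = h^5 - 8*h^4 - 37*h^3 + 320*h^2 - 12*h - 1440
(4) = 2*d^3 - 3*d^2 - 19*d - 30
(5) = -2*t^3 - 5*t^2 + 9*t - 11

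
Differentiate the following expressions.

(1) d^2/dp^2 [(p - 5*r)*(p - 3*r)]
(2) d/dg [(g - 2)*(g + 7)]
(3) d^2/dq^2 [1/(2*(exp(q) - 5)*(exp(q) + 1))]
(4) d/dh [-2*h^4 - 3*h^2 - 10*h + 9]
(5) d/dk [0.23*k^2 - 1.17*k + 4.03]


(1) = 2
(2) = 2*g + 5
(3) = 2*(exp(3*q) - 3*exp(2*q) + 9*exp(q) - 5)*exp(q)/(exp(6*q) - 12*exp(5*q) + 33*exp(4*q) + 56*exp(3*q) - 165*exp(2*q) - 300*exp(q) - 125)
(4) = -8*h^3 - 6*h - 10
(5) = 0.46*k - 1.17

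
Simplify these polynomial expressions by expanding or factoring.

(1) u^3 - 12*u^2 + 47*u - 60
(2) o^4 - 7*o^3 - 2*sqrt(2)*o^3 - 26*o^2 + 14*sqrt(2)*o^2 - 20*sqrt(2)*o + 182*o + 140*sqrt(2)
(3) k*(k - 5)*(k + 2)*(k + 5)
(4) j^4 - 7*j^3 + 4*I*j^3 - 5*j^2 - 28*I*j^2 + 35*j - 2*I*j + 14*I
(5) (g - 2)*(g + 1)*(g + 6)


(1) = (u - 5)*(u - 4)*(u - 3)
(2) = (o - 7)*(o - 5*sqrt(2))*(o + sqrt(2))*(o + 2*sqrt(2))
(3) = k^4 + 2*k^3 - 25*k^2 - 50*k
(4) = (j - 7)*(j + I)^2*(j + 2*I)
(5) = g^3 + 5*g^2 - 8*g - 12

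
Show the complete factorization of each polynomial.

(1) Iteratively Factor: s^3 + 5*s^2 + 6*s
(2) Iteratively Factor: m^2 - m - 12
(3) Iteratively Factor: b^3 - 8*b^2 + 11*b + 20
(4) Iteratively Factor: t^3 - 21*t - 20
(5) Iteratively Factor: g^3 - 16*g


(1) = (s + 3)*(s^2 + 2*s) = s*(s + 3)*(s + 2)
(2) = (m - 4)*(m + 3)
(3) = (b - 4)*(b^2 - 4*b - 5) = (b - 4)*(b + 1)*(b - 5)
(4) = (t - 5)*(t^2 + 5*t + 4) = (t - 5)*(t + 1)*(t + 4)
(5) = (g - 4)*(g^2 + 4*g) = g*(g - 4)*(g + 4)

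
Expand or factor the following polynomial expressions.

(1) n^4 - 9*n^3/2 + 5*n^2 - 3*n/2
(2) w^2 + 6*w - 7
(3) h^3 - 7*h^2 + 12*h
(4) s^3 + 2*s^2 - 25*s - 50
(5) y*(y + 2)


(1) = n*(n - 3)*(n - 1)*(n - 1/2)
(2) = (w - 1)*(w + 7)
(3) = h*(h - 4)*(h - 3)
(4) = (s - 5)*(s + 2)*(s + 5)
(5) = y^2 + 2*y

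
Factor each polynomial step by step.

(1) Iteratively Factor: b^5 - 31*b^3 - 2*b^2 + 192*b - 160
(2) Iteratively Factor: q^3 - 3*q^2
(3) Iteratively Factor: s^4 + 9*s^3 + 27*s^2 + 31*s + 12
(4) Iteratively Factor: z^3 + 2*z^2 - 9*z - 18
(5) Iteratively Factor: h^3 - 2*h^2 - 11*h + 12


(1) = (b + 4)*(b^4 - 4*b^3 - 15*b^2 + 58*b - 40) = (b - 1)*(b + 4)*(b^3 - 3*b^2 - 18*b + 40) = (b - 1)*(b + 4)^2*(b^2 - 7*b + 10) = (b - 5)*(b - 1)*(b + 4)^2*(b - 2)
(2) = (q)*(q^2 - 3*q) = q^2*(q - 3)
(3) = (s + 3)*(s^3 + 6*s^2 + 9*s + 4) = (s + 1)*(s + 3)*(s^2 + 5*s + 4) = (s + 1)^2*(s + 3)*(s + 4)
(4) = (z + 2)*(z^2 - 9) = (z + 2)*(z + 3)*(z - 3)
(5) = (h + 3)*(h^2 - 5*h + 4) = (h - 1)*(h + 3)*(h - 4)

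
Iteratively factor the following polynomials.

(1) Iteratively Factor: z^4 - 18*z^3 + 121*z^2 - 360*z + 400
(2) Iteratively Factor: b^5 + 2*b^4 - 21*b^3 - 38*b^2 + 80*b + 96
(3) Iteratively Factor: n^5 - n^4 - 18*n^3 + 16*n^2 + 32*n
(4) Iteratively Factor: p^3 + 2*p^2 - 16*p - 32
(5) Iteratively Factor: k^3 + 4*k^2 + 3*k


(1) = (z - 4)*(z^3 - 14*z^2 + 65*z - 100) = (z - 5)*(z - 4)*(z^2 - 9*z + 20) = (z - 5)^2*(z - 4)*(z - 4)
(2) = (b + 1)*(b^4 + b^3 - 22*b^2 - 16*b + 96) = (b - 2)*(b + 1)*(b^3 + 3*b^2 - 16*b - 48) = (b - 2)*(b + 1)*(b + 3)*(b^2 - 16) = (b - 4)*(b - 2)*(b + 1)*(b + 3)*(b + 4)
(3) = (n - 4)*(n^4 + 3*n^3 - 6*n^2 - 8*n) = (n - 4)*(n + 1)*(n^3 + 2*n^2 - 8*n) = (n - 4)*(n - 2)*(n + 1)*(n^2 + 4*n) = (n - 4)*(n - 2)*(n + 1)*(n + 4)*(n)
(4) = (p + 2)*(p^2 - 16) = (p + 2)*(p + 4)*(p - 4)
(5) = (k)*(k^2 + 4*k + 3) = k*(k + 1)*(k + 3)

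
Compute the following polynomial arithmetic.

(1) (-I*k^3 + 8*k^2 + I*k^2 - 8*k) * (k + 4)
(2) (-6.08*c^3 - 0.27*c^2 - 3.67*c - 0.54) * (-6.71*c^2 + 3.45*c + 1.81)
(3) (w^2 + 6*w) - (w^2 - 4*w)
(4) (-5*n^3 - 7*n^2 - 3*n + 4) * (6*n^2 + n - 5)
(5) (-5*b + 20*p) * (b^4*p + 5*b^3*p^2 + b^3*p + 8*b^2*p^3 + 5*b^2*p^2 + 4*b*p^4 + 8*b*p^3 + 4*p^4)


(1) = -I*k^4 + 8*k^3 - 3*I*k^3 + 24*k^2 + 4*I*k^2 - 32*k
(2) = 40.7968*c^5 - 19.1643*c^4 + 12.6894*c^3 - 9.5268*c^2 - 8.5057*c - 0.9774
(3) = 10*w
(4) = -30*n^5 - 47*n^4 + 56*n^2 + 19*n - 20
(5) = -5*b^5*p - 5*b^4*p^2 - 5*b^4*p + 60*b^3*p^3 - 5*b^3*p^2 + 140*b^2*p^4 + 60*b^2*p^3 + 80*b*p^5 + 140*b*p^4 + 80*p^5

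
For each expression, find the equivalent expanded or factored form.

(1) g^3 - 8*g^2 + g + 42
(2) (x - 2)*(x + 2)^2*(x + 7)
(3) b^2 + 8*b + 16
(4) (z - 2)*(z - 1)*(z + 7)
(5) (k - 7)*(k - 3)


(1) = (g - 7)*(g - 3)*(g + 2)
(2) = x^4 + 9*x^3 + 10*x^2 - 36*x - 56
(3) = (b + 4)^2
(4) = z^3 + 4*z^2 - 19*z + 14
(5) = k^2 - 10*k + 21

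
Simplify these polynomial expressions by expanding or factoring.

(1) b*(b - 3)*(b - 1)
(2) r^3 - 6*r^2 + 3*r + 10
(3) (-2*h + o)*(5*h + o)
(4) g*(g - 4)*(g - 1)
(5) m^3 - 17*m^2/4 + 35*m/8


(1) = b^3 - 4*b^2 + 3*b
(2) = (r - 5)*(r - 2)*(r + 1)
(3) = -10*h^2 + 3*h*o + o^2
(4) = g^3 - 5*g^2 + 4*g
(5) = m*(m - 5/2)*(m - 7/4)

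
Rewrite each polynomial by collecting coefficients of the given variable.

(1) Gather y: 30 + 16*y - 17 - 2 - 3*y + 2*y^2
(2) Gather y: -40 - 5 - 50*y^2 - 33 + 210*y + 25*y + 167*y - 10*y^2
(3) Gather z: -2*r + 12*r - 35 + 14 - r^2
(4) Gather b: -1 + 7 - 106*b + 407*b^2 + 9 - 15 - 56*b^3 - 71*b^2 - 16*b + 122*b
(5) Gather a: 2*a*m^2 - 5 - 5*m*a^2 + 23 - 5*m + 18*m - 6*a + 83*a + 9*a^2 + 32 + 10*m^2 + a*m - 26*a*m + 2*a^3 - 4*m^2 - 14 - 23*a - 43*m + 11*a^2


(1) = 2*y^2 + 13*y + 11
(2) = -60*y^2 + 402*y - 78
(3) = -r^2 + 10*r - 21
(4) = -56*b^3 + 336*b^2
(5) = 2*a^3 + a^2*(20 - 5*m) + a*(2*m^2 - 25*m + 54) + 6*m^2 - 30*m + 36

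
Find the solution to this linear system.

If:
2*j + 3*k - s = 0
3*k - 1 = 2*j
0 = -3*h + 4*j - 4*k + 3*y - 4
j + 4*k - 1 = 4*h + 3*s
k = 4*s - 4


Then:
h = -131/184
j = 1/46
k = 8/23
s = 25/23
y = 583/552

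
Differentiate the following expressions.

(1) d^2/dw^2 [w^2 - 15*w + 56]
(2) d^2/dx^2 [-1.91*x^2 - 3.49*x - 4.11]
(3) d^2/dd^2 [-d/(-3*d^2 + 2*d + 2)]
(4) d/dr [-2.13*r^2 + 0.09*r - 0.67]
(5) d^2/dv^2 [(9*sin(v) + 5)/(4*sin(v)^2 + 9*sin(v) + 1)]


(1) = 2
(2) = -3.82000000000000
(3) = 2*(-4*d*(3*d - 1)^2 + (2 - 9*d)*(-3*d^2 + 2*d + 2))/(-3*d^2 + 2*d + 2)^3
(4) = 0.09 - 4.26*r
(5) = 4*(-36*sin(v)^5 + sin(v)^4 - 9*sin(v)^3 + 59*sin(v)^2 + 225*sin(v) + 152)/(4*sin(v)^2 + 9*sin(v) + 1)^3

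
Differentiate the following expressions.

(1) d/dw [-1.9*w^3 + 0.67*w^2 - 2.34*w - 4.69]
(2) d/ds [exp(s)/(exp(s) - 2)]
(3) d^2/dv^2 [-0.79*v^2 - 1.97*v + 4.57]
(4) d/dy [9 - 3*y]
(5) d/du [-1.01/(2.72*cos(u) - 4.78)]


(1) = -5.7*w^2 + 1.34*w - 2.34
(2) = -2*exp(s)/(exp(2*s) - 4*exp(s) + 4)
(3) = -1.58000000000000
(4) = -3
(5) = -2.7472*sin(u)/(2.72*cos(u) - 4.78)^2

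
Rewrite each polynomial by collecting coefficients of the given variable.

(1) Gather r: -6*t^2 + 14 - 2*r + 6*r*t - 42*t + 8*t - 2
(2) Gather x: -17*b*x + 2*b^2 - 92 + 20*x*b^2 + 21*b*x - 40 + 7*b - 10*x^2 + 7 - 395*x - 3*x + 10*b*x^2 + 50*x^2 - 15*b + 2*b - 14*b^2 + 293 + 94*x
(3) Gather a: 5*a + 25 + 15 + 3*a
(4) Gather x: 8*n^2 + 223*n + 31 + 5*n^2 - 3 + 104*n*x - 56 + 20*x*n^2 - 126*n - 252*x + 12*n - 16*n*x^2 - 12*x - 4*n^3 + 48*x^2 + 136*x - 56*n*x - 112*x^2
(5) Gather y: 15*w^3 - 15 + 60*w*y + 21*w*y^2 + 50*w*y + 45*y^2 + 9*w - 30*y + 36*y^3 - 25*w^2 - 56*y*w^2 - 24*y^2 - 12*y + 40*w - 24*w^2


(1) = r*(6*t - 2) - 6*t^2 - 34*t + 12
(2) = -12*b^2 - 6*b + x^2*(10*b + 40) + x*(20*b^2 + 4*b - 304) + 168
(3) = 8*a + 40
(4) = -4*n^3 + 13*n^2 + 109*n + x^2*(-16*n - 64) + x*(20*n^2 + 48*n - 128) - 28
(5) = 15*w^3 - 49*w^2 + 49*w + 36*y^3 + y^2*(21*w + 21) + y*(-56*w^2 + 110*w - 42) - 15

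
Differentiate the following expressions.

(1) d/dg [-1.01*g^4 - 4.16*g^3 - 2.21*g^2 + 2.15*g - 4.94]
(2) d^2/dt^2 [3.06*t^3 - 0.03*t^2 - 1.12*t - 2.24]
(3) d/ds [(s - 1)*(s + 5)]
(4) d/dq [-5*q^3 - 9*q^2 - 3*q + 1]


(1) = -4.04*g^3 - 12.48*g^2 - 4.42*g + 2.15
(2) = 18.36*t - 0.06
(3) = 2*s + 4
(4) = -15*q^2 - 18*q - 3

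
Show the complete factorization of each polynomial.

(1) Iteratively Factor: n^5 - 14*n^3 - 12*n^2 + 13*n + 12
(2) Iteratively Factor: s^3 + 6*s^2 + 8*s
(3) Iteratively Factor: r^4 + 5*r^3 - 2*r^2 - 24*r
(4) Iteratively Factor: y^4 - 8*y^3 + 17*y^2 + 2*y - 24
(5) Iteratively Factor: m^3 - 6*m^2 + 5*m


(1) = (n + 1)*(n^4 - n^3 - 13*n^2 + n + 12) = (n + 1)^2*(n^3 - 2*n^2 - 11*n + 12) = (n - 4)*(n + 1)^2*(n^2 + 2*n - 3) = (n - 4)*(n + 1)^2*(n + 3)*(n - 1)
(2) = (s)*(s^2 + 6*s + 8) = s*(s + 2)*(s + 4)
(3) = (r + 4)*(r^3 + r^2 - 6*r) = (r + 3)*(r + 4)*(r^2 - 2*r) = r*(r + 3)*(r + 4)*(r - 2)
(4) = (y + 1)*(y^3 - 9*y^2 + 26*y - 24) = (y - 4)*(y + 1)*(y^2 - 5*y + 6) = (y - 4)*(y - 2)*(y + 1)*(y - 3)
(5) = (m)*(m^2 - 6*m + 5) = m*(m - 5)*(m - 1)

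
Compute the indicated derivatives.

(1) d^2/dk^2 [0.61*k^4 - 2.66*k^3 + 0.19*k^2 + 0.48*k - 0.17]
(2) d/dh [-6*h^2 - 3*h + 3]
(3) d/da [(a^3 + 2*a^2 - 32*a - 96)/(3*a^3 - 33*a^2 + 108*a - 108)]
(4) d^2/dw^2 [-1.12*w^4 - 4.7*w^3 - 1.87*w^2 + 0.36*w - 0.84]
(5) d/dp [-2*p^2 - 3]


(1) = 7.32*k^2 - 15.96*k + 0.38
(2) = -12*h - 3
(3) = (-13*a^2 - 20*a + 128)/(3*(a^4 - 10*a^3 + 37*a^2 - 60*a + 36))
(4) = -13.44*w^2 - 28.2*w - 3.74
(5) = -4*p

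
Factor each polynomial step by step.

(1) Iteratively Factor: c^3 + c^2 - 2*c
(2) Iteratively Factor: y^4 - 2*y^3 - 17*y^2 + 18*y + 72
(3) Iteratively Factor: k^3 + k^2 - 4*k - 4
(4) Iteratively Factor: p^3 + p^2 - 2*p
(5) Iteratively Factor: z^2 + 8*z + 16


(1) = (c)*(c^2 + c - 2) = c*(c - 1)*(c + 2)
(2) = (y + 2)*(y^3 - 4*y^2 - 9*y + 36) = (y + 2)*(y + 3)*(y^2 - 7*y + 12) = (y - 3)*(y + 2)*(y + 3)*(y - 4)
(3) = (k + 1)*(k^2 - 4) = (k + 1)*(k + 2)*(k - 2)
(4) = (p)*(p^2 + p - 2) = p*(p + 2)*(p - 1)
(5) = (z + 4)*(z + 4)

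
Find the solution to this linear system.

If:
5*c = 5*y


Then:
c = y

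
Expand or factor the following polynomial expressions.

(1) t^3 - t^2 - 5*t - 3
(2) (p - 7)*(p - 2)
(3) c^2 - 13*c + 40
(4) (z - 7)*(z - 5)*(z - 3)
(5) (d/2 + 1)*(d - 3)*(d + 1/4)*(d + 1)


(1) = (t - 3)*(t + 1)^2
(2) = p^2 - 9*p + 14
(3) = (c - 8)*(c - 5)
(4) = z^3 - 15*z^2 + 71*z - 105
(5) = d^4/2 + d^3/8 - 7*d^2/2 - 31*d/8 - 3/4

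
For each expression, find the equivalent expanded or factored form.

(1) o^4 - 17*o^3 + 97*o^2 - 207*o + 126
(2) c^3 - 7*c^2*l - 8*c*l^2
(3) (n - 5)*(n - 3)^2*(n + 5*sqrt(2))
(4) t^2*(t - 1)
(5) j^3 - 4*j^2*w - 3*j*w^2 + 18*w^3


(1) = (o - 7)*(o - 6)*(o - 3)*(o - 1)
(2) = c*(c - 8*l)*(c + l)
(3) = n^4 - 11*n^3 + 5*sqrt(2)*n^3 - 55*sqrt(2)*n^2 + 39*n^2 - 45*n + 195*sqrt(2)*n - 225*sqrt(2)
(4) = t^3 - t^2
(5) = (j - 3*w)^2*(j + 2*w)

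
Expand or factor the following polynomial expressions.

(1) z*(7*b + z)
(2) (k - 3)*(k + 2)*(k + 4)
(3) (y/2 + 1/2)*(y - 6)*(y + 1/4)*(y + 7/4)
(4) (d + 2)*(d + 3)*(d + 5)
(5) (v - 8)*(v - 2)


(1) = 7*b*z + z^2
(2) = k^3 + 3*k^2 - 10*k - 24
(3) = y^4/2 - 3*y^3/2 - 249*y^2/32 - 227*y/32 - 21/16
(4) = d^3 + 10*d^2 + 31*d + 30
(5) = v^2 - 10*v + 16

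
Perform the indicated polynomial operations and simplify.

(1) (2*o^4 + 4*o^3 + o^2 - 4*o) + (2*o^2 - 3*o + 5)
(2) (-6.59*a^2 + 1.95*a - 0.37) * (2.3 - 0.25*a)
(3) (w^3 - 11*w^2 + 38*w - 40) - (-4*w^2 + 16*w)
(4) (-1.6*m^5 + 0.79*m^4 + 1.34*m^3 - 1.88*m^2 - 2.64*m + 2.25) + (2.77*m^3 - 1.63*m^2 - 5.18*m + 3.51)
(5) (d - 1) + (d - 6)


(1) = 2*o^4 + 4*o^3 + 3*o^2 - 7*o + 5
(2) = 1.6475*a^3 - 15.6445*a^2 + 4.5775*a - 0.851
(3) = w^3 - 7*w^2 + 22*w - 40
(4) = -1.6*m^5 + 0.79*m^4 + 4.11*m^3 - 3.51*m^2 - 7.82*m + 5.76
(5) = 2*d - 7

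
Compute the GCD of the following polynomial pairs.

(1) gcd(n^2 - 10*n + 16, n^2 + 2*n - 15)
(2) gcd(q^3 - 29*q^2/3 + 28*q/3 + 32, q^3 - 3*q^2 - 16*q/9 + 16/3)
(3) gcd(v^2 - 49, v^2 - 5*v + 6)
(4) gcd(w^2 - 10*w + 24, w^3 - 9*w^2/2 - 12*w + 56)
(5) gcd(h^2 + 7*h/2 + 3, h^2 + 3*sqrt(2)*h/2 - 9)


(1) = 1
(2) = q^2 - 5*q/3 - 4
(3) = 1
(4) = gcd((w - 6)*(w - 4), (w - 4)^2*(w + 7/2)) = w - 4
(5) = 1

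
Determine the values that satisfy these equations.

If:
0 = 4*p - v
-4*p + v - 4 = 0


Then:
No Solution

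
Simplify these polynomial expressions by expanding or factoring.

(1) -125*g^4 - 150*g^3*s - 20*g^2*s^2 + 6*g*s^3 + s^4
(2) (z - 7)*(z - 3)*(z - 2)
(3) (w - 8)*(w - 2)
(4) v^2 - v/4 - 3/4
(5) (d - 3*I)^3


(1) = (-5*g + s)*(g + s)*(5*g + s)^2
(2) = z^3 - 12*z^2 + 41*z - 42
(3) = w^2 - 10*w + 16
(4) = (v - 1)*(v + 3/4)
(5) = d^3 - 9*I*d^2 - 27*d + 27*I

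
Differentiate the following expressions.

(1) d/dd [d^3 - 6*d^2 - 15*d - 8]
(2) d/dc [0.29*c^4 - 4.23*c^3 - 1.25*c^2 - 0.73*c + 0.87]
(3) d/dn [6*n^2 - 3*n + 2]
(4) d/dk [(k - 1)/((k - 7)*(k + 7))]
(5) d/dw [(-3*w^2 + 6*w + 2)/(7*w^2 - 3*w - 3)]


(1) = 3*d^2 - 12*d - 15
(2) = 1.16*c^3 - 12.69*c^2 - 2.5*c - 0.73
(3) = 12*n - 3
(4) = (-k^2 + 2*k - 49)/(k^4 - 98*k^2 + 2401)
(5) = (-33*w^2 - 10*w - 12)/(49*w^4 - 42*w^3 - 33*w^2 + 18*w + 9)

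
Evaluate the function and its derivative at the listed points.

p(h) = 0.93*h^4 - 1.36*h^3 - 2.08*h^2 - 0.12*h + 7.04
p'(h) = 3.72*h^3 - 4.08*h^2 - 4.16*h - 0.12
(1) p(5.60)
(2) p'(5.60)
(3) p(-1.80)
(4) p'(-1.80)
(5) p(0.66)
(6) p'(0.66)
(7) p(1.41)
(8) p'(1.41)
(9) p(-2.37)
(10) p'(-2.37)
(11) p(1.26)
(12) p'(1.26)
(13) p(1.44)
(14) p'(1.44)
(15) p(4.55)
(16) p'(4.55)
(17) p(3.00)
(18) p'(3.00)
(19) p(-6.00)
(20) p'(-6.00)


(1) = 616.91
(2) = 501.93
(3) = 18.21
(4) = -27.55
(5) = 5.84
(6) = -3.57
(7) = 2.60
(8) = -3.67
(9) = 43.09
(10) = -62.70
(11) = 3.21
(12) = -4.40
(13) = 2.49
(14) = -3.46
(15) = 233.92
(16) = 246.90
(17) = 26.57
(18) = 51.12
(19) = 1431.92
(20) = -925.56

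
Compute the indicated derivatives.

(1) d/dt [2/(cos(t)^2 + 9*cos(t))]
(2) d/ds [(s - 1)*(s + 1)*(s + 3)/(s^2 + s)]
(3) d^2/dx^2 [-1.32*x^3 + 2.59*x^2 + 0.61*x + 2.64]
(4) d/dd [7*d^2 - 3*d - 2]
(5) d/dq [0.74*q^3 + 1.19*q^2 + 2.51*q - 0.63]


(1) = 2*(2*cos(t) + 9)*sin(t)/((cos(t) + 9)^2*cos(t)^2)
(2) = 1 + 3/s^2
(3) = 5.18 - 7.92*x
(4) = 14*d - 3
(5) = 2.22*q^2 + 2.38*q + 2.51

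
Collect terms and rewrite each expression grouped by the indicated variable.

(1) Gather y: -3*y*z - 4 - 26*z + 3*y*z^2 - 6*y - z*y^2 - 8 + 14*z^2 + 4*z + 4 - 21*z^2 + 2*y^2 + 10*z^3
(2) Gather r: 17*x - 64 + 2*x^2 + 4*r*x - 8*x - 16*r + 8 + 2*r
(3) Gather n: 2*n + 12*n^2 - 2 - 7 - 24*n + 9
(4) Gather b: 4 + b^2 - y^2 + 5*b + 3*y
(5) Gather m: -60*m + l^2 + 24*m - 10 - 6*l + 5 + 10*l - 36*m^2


(1) = y^2*(2 - z) + y*(3*z^2 - 3*z - 6) + 10*z^3 - 7*z^2 - 22*z - 8
(2) = r*(4*x - 14) + 2*x^2 + 9*x - 56
(3) = 12*n^2 - 22*n
(4) = b^2 + 5*b - y^2 + 3*y + 4
(5) = l^2 + 4*l - 36*m^2 - 36*m - 5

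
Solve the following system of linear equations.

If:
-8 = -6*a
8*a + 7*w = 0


Then:
a = 4/3
w = -32/21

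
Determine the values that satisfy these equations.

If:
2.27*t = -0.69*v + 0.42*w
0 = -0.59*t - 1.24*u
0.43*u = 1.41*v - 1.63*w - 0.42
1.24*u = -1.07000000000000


Then:
t = 1.81
u = -0.86
v = -12.64
w = -10.96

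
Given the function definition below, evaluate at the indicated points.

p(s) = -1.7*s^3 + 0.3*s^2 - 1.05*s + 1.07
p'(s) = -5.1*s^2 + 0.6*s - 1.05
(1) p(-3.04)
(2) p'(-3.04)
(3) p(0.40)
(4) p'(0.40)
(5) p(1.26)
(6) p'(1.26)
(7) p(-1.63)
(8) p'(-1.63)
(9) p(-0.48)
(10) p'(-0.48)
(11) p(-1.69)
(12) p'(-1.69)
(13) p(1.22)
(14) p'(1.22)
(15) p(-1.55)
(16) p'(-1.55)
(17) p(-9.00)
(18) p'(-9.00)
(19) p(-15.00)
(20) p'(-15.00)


(1) = 54.80
(2) = -50.01
(3) = 0.59
(4) = -1.63
(5) = -3.18
(6) = -8.39
(7) = 10.94
(8) = -15.58
(9) = 1.83
(10) = -2.51
(11) = 11.91
(12) = -16.63
(13) = -2.85
(14) = -7.91
(15) = 9.75
(16) = -14.23
(17) = 1274.12
(18) = -419.55
(19) = 5821.82
(20) = -1157.55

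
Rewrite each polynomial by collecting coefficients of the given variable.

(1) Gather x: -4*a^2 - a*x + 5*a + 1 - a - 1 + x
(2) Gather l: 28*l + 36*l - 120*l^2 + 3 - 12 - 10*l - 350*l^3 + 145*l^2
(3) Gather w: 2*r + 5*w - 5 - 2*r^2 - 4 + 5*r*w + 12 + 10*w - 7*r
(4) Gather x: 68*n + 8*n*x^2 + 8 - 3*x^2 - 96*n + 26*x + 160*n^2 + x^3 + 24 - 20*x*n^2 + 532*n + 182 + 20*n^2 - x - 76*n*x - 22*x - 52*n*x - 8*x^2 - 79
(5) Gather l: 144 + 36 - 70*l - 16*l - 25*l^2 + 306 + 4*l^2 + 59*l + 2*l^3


(1) = -4*a^2 + 4*a + x*(1 - a)
(2) = -350*l^3 + 25*l^2 + 54*l - 9
(3) = -2*r^2 - 5*r + w*(5*r + 15) + 3
(4) = 180*n^2 + 504*n + x^3 + x^2*(8*n - 11) + x*(-20*n^2 - 128*n + 3) + 135
(5) = 2*l^3 - 21*l^2 - 27*l + 486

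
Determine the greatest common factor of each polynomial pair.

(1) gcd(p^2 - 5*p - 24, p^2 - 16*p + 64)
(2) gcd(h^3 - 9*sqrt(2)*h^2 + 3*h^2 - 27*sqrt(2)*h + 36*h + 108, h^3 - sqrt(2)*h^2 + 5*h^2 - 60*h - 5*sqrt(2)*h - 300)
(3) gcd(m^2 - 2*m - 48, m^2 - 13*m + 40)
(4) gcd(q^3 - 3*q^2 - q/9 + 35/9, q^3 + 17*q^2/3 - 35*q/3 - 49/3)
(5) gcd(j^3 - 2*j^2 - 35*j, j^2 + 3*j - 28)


(1) = p - 8
(2) = h - 6*sqrt(2)
(3) = gcd((m - 8)*(m + 6), (m - 8)*(m - 5)) = m - 8
(4) = q^2 - 4*q/3 - 7/3
(5) = gcd(j*(j - 7)*(j + 5), (j - 4)*(j + 7)) = 1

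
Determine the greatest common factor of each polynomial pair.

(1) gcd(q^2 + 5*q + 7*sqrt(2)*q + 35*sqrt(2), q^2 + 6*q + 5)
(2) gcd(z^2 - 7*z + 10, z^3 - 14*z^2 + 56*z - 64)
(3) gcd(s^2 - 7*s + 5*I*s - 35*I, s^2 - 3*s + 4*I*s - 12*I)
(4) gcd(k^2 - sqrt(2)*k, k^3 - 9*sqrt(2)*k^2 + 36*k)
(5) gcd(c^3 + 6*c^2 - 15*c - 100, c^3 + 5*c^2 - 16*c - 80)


(1) = q + 5
(2) = z - 2
(3) = gcd((s - 7)*(s + 5*I), (s - 3)*(s + 4*I)) = 1
(4) = k
(5) = c^2 + c - 20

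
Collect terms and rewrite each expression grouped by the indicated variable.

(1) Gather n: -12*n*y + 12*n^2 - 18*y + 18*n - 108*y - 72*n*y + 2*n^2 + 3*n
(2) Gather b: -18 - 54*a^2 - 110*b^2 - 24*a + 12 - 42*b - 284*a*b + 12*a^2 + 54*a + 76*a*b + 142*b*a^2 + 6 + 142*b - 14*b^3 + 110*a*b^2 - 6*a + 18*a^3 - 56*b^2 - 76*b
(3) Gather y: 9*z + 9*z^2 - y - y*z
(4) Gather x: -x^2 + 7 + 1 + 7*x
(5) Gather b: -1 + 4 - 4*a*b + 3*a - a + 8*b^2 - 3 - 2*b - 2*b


(1) = 14*n^2 + n*(21 - 84*y) - 126*y
(2) = 18*a^3 - 42*a^2 + 24*a - 14*b^3 + b^2*(110*a - 166) + b*(142*a^2 - 208*a + 24)
(3) = y*(-z - 1) + 9*z^2 + 9*z
(4) = -x^2 + 7*x + 8
(5) = 2*a + 8*b^2 + b*(-4*a - 4)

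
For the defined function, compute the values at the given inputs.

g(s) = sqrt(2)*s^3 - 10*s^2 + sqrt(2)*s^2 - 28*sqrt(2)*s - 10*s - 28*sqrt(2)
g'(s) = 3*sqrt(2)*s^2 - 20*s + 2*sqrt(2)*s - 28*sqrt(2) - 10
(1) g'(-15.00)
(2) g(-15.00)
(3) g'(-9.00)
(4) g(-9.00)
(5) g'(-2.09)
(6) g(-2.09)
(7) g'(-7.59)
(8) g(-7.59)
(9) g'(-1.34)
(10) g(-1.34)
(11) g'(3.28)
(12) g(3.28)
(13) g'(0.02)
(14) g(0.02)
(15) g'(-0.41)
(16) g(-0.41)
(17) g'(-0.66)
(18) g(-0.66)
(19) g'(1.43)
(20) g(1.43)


(1) = 1162.57
(2) = -6000.40
(3) = 448.60
(4) = -1319.63
(5) = 4.82
(6) = 13.65
(7) = 325.14
(8) = -776.12
(9) = -18.97
(10) = 8.04
(11) = -60.28
(12) = -244.74
(13) = -49.94
(14) = -40.59
(15) = -41.84
(16) = -20.80
(17) = -36.42
(18) = -11.01
(19) = -65.48
(20) = -123.94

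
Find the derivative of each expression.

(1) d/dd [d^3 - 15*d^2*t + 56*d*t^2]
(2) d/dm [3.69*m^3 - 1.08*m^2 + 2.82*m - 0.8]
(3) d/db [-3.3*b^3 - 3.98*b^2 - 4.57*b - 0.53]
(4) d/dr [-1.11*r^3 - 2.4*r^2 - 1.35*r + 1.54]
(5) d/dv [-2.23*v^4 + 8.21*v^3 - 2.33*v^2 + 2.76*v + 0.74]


(1) = 3*d^2 - 30*d*t + 56*t^2
(2) = 11.07*m^2 - 2.16*m + 2.82
(3) = -9.9*b^2 - 7.96*b - 4.57
(4) = -3.33*r^2 - 4.8*r - 1.35
(5) = -8.92*v^3 + 24.63*v^2 - 4.66*v + 2.76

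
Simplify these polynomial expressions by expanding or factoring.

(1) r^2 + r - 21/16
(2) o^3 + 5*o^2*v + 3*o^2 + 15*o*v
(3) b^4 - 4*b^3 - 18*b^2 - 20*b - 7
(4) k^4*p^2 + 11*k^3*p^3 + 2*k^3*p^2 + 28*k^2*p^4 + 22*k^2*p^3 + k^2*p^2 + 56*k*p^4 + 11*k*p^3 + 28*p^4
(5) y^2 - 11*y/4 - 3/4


(1) = (r - 3/4)*(r + 7/4)
(2) = o*(o + 3)*(o + 5*v)
(3) = (b - 7)*(b + 1)^3
(4) = (k + 4*p)*(k + 7*p)*(k*p + p)^2
(5) = (y - 3)*(y + 1/4)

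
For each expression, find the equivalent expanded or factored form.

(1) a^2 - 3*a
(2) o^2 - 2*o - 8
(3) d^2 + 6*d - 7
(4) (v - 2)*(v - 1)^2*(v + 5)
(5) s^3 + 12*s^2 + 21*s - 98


(1) = a*(a - 3)
(2) = (o - 4)*(o + 2)
(3) = (d - 1)*(d + 7)
(4) = v^4 + v^3 - 15*v^2 + 23*v - 10
(5) = (s - 2)*(s + 7)^2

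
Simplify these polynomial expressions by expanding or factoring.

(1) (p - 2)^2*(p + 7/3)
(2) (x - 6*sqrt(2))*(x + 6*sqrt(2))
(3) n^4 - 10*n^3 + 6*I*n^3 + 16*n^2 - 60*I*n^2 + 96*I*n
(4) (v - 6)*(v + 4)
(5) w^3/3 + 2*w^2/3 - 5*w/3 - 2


(1) = p^3 - 5*p^2/3 - 16*p/3 + 28/3
(2) = x^2 - 72
(3) = n*(n - 8)*(n - 2)*(n + 6*I)
(4) = v^2 - 2*v - 24
(5) = (w/3 + 1)*(w - 2)*(w + 1)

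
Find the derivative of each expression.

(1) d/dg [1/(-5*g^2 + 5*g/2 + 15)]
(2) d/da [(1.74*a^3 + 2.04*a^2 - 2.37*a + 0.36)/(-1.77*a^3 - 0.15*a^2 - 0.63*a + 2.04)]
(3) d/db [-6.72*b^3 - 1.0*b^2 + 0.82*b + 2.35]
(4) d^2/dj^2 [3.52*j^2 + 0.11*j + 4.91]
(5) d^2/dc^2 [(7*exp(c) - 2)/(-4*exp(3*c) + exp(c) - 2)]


(1) = 2*(4*g - 1)/(5*(-2*g^2 + g + 6)^2)
(2) = (3.3498*a^4 - 10.5822*a^3 + 10.9197*a^2 + 8.4312*a - 4.608)/(3.1329*a^6 + 0.531*a^5 + 2.2527*a^4 - 7.0326*a^3 - 0.2151*a^2 - 2.5704*a + 4.1616)
(3) = -20.16*b^2 - 2.0*b + 0.82
(4) = 7.04000000000000
(5) = ((4 - 14*exp(c))*(12*exp(2*c) - 1)^2*exp(c) + ((7*exp(c) - 2)*(36*exp(2*c) - 1) + (168*exp(2*c) - 14)*exp(c))*(4*exp(3*c) - exp(c) + 2) - 7*(4*exp(3*c) - exp(c) + 2)^2)*exp(c)/(4*exp(3*c) - exp(c) + 2)^3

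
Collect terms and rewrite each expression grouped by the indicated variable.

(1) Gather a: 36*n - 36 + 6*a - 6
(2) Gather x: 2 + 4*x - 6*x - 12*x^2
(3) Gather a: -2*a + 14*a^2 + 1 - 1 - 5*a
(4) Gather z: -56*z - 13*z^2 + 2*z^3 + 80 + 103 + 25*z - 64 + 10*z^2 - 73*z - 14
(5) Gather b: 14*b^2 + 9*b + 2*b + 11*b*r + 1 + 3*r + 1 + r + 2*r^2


(1) = 6*a + 36*n - 42
(2) = -12*x^2 - 2*x + 2
(3) = 14*a^2 - 7*a
(4) = 2*z^3 - 3*z^2 - 104*z + 105
(5) = 14*b^2 + b*(11*r + 11) + 2*r^2 + 4*r + 2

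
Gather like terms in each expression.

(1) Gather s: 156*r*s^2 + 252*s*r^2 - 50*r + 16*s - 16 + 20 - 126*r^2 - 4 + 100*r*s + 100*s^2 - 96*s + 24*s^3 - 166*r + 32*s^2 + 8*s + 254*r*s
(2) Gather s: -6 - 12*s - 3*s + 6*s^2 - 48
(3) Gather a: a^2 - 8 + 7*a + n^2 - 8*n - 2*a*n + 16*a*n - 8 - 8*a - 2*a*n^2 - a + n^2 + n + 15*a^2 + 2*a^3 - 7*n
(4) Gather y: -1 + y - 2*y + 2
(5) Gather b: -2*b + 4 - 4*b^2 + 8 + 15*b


(1) = -126*r^2 - 216*r + 24*s^3 + s^2*(156*r + 132) + s*(252*r^2 + 354*r - 72)
(2) = 6*s^2 - 15*s - 54
(3) = 2*a^3 + 16*a^2 + a*(-2*n^2 + 14*n - 2) + 2*n^2 - 14*n - 16
(4) = 1 - y
(5) = -4*b^2 + 13*b + 12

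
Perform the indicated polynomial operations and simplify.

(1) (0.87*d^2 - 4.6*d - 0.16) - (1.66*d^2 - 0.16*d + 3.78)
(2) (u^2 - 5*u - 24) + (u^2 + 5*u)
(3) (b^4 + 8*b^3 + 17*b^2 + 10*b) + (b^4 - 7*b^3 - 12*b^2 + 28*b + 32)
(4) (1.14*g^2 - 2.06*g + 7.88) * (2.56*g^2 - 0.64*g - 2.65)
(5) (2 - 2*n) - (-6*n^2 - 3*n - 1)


(1) = -0.79*d^2 - 4.44*d - 3.94
(2) = 2*u^2 - 24
(3) = 2*b^4 + b^3 + 5*b^2 + 38*b + 32
(4) = 2.9184*g^4 - 6.0032*g^3 + 18.4702*g^2 + 0.4158*g - 20.882
(5) = 6*n^2 + n + 3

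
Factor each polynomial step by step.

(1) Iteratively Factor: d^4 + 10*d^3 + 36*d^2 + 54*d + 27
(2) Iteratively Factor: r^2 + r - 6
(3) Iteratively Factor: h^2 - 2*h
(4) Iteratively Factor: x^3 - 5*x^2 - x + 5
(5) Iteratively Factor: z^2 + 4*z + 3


(1) = (d + 3)*(d^3 + 7*d^2 + 15*d + 9) = (d + 3)^2*(d^2 + 4*d + 3) = (d + 1)*(d + 3)^2*(d + 3)
(2) = (r - 2)*(r + 3)
(3) = (h - 2)*(h)
(4) = (x - 1)*(x^2 - 4*x - 5) = (x - 5)*(x - 1)*(x + 1)
(5) = (z + 3)*(z + 1)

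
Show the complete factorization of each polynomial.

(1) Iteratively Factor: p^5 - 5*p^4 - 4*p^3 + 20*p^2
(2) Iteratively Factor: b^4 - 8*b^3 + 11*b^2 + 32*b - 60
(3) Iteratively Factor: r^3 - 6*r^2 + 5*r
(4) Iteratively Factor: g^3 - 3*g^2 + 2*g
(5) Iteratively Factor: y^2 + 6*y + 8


(1) = (p)*(p^4 - 5*p^3 - 4*p^2 + 20*p) = p*(p + 2)*(p^3 - 7*p^2 + 10*p) = p*(p - 2)*(p + 2)*(p^2 - 5*p) = p*(p - 5)*(p - 2)*(p + 2)*(p)
(2) = (b + 2)*(b^3 - 10*b^2 + 31*b - 30) = (b - 5)*(b + 2)*(b^2 - 5*b + 6) = (b - 5)*(b - 3)*(b + 2)*(b - 2)
(3) = (r - 5)*(r^2 - r) = r*(r - 5)*(r - 1)
(4) = (g - 2)*(g^2 - g) = g*(g - 2)*(g - 1)
(5) = (y + 2)*(y + 4)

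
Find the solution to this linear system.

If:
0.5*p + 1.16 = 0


Then:
p = -2.32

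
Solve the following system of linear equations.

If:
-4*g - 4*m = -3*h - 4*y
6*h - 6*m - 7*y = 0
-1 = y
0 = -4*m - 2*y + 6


Then:
g = -19/8
h = 5/6
m = 2
y = -1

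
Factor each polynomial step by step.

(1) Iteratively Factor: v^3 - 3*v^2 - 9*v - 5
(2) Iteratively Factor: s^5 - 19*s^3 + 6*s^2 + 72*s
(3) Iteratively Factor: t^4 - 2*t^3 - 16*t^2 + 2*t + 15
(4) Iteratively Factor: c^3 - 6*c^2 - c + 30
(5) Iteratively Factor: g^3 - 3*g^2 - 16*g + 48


(1) = (v - 5)*(v^2 + 2*v + 1) = (v - 5)*(v + 1)*(v + 1)
(2) = (s + 2)*(s^4 - 2*s^3 - 15*s^2 + 36*s) = (s + 2)*(s + 4)*(s^3 - 6*s^2 + 9*s) = (s - 3)*(s + 2)*(s + 4)*(s^2 - 3*s) = s*(s - 3)*(s + 2)*(s + 4)*(s - 3)
(3) = (t - 5)*(t^3 + 3*t^2 - t - 3) = (t - 5)*(t + 1)*(t^2 + 2*t - 3) = (t - 5)*(t - 1)*(t + 1)*(t + 3)
(4) = (c + 2)*(c^2 - 8*c + 15) = (c - 3)*(c + 2)*(c - 5)
(5) = (g + 4)*(g^2 - 7*g + 12) = (g - 4)*(g + 4)*(g - 3)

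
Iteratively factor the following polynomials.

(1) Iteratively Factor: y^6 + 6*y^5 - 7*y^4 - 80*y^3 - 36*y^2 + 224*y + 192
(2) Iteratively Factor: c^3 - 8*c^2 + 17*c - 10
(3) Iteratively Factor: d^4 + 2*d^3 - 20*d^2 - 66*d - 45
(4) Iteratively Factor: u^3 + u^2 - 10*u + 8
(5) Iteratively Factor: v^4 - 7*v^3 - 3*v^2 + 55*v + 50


(1) = (y + 4)*(y^5 + 2*y^4 - 15*y^3 - 20*y^2 + 44*y + 48) = (y - 2)*(y + 4)*(y^4 + 4*y^3 - 7*y^2 - 34*y - 24) = (y - 2)*(y + 1)*(y + 4)*(y^3 + 3*y^2 - 10*y - 24) = (y - 3)*(y - 2)*(y + 1)*(y + 4)*(y^2 + 6*y + 8) = (y - 3)*(y - 2)*(y + 1)*(y + 4)^2*(y + 2)
(2) = (c - 5)*(c^2 - 3*c + 2) = (c - 5)*(c - 1)*(c - 2)
(3) = (d + 3)*(d^3 - d^2 - 17*d - 15) = (d + 3)^2*(d^2 - 4*d - 5) = (d + 1)*(d + 3)^2*(d - 5)
(4) = (u - 2)*(u^2 + 3*u - 4) = (u - 2)*(u - 1)*(u + 4)
(5) = (v - 5)*(v^3 - 2*v^2 - 13*v - 10) = (v - 5)^2*(v^2 + 3*v + 2) = (v - 5)^2*(v + 2)*(v + 1)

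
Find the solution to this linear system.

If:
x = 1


Then:
x = 1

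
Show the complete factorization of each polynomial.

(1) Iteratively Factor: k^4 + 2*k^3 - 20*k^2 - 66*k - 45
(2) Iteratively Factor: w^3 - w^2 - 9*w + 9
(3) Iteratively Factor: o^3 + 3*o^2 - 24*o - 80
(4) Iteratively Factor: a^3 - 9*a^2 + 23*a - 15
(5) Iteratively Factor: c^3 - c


(1) = (k - 5)*(k^3 + 7*k^2 + 15*k + 9) = (k - 5)*(k + 3)*(k^2 + 4*k + 3) = (k - 5)*(k + 1)*(k + 3)*(k + 3)
(2) = (w - 3)*(w^2 + 2*w - 3) = (w - 3)*(w - 1)*(w + 3)
(3) = (o + 4)*(o^2 - o - 20) = (o + 4)^2*(o - 5)
(4) = (a - 5)*(a^2 - 4*a + 3) = (a - 5)*(a - 3)*(a - 1)
(5) = (c - 1)*(c^2 + c) = (c - 1)*(c + 1)*(c)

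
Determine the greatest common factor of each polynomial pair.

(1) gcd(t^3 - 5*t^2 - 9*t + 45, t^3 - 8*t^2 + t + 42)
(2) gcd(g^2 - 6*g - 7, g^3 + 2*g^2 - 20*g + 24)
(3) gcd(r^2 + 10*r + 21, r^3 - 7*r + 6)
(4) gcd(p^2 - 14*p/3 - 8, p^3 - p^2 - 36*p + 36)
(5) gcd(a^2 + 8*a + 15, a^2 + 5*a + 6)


(1) = t - 3
(2) = gcd((g - 7)*(g + 1), (g - 2)^2*(g + 6)) = 1
(3) = r + 3
(4) = p - 6
(5) = gcd((a + 3)*(a + 5), (a + 2)*(a + 3)) = a + 3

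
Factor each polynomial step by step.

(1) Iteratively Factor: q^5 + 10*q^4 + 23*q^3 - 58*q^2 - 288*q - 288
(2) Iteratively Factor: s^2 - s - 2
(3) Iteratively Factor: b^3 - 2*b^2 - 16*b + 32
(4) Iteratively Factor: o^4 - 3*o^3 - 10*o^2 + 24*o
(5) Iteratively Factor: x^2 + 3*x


(1) = (q + 4)*(q^4 + 6*q^3 - q^2 - 54*q - 72) = (q + 4)^2*(q^3 + 2*q^2 - 9*q - 18) = (q + 3)*(q + 4)^2*(q^2 - q - 6) = (q + 2)*(q + 3)*(q + 4)^2*(q - 3)
(2) = (s - 2)*(s + 1)
(3) = (b - 4)*(b^2 + 2*b - 8) = (b - 4)*(b + 4)*(b - 2)
(4) = (o - 4)*(o^3 + o^2 - 6*o) = o*(o - 4)*(o^2 + o - 6) = o*(o - 4)*(o + 3)*(o - 2)
(5) = (x)*(x + 3)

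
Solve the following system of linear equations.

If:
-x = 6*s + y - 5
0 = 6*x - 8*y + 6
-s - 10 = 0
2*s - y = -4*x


Then:
No Solution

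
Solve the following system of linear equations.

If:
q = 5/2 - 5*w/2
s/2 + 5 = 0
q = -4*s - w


Then:
q = 65
s = -10
w = -25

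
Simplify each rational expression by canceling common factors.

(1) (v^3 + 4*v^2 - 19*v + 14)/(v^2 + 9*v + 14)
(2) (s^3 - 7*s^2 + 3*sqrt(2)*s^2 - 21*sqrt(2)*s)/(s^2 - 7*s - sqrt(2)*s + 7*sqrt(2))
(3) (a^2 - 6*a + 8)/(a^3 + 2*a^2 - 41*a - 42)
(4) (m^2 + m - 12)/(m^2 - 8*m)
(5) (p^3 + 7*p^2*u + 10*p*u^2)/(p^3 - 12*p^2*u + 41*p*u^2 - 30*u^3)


(1) = (v^2 - 3*v + 2)/(v + 2)
(2) = (s^2 + 3*sqrt(2)*s)/(s - sqrt(2))
(3) = (a^2 - 6*a + 8)/(a^3 + 2*a^2 - 41*a - 42)
(4) = (m^2 + m - 12)/(m^2 - 8*m)
(5) = (p^3 + 7*p^2*u + 10*p*u^2)/(p^3 - 12*p^2*u + 41*p*u^2 - 30*u^3)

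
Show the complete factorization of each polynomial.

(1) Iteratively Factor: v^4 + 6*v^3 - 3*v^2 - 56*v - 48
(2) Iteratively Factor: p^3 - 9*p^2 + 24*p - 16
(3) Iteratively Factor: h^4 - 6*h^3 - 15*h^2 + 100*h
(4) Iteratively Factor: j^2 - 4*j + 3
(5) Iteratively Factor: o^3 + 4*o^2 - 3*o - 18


(1) = (v + 4)*(v^3 + 2*v^2 - 11*v - 12) = (v + 1)*(v + 4)*(v^2 + v - 12) = (v - 3)*(v + 1)*(v + 4)*(v + 4)
(2) = (p - 1)*(p^2 - 8*p + 16) = (p - 4)*(p - 1)*(p - 4)
(3) = (h)*(h^3 - 6*h^2 - 15*h + 100) = h*(h - 5)*(h^2 - h - 20) = h*(h - 5)*(h + 4)*(h - 5)
(4) = (j - 1)*(j - 3)
(5) = (o - 2)*(o^2 + 6*o + 9) = (o - 2)*(o + 3)*(o + 3)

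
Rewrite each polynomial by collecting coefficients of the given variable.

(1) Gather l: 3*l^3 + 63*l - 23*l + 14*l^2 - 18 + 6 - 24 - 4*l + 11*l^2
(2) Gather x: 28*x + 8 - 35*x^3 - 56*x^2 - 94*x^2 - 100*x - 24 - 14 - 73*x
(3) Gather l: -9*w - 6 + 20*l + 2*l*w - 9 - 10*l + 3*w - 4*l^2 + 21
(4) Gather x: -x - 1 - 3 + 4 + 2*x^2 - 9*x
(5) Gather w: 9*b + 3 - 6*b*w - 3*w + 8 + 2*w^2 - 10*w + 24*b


(1) = 3*l^3 + 25*l^2 + 36*l - 36
(2) = -35*x^3 - 150*x^2 - 145*x - 30
(3) = -4*l^2 + l*(2*w + 10) - 6*w + 6
(4) = 2*x^2 - 10*x
(5) = 33*b + 2*w^2 + w*(-6*b - 13) + 11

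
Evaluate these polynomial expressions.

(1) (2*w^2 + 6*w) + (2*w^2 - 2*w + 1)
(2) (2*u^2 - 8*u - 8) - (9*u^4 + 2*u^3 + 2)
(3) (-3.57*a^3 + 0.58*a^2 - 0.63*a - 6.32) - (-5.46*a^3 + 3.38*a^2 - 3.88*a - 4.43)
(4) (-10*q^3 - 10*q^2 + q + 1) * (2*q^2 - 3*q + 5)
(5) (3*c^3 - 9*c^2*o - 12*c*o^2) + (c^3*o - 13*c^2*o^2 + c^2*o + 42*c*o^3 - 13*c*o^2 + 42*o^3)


(1) = 4*w^2 + 4*w + 1
(2) = -9*u^4 - 2*u^3 + 2*u^2 - 8*u - 10
(3) = 1.89*a^3 - 2.8*a^2 + 3.25*a - 1.89
(4) = -20*q^5 + 10*q^4 - 18*q^3 - 51*q^2 + 2*q + 5
(5) = c^3*o + 3*c^3 - 13*c^2*o^2 - 8*c^2*o + 42*c*o^3 - 25*c*o^2 + 42*o^3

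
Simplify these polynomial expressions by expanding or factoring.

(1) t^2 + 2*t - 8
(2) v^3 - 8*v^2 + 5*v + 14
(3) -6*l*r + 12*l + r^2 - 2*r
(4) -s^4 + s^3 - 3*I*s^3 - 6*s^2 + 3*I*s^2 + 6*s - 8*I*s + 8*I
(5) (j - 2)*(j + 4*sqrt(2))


(1) = (t - 2)*(t + 4)
(2) = (v - 7)*(v - 2)*(v + 1)
(3) = (-6*l + r)*(r - 2)
(4) = (s - 2*I)*(s + 4*I)*(-I*s + 1)*(-I*s + I)
(5) = j^2 - 2*j + 4*sqrt(2)*j - 8*sqrt(2)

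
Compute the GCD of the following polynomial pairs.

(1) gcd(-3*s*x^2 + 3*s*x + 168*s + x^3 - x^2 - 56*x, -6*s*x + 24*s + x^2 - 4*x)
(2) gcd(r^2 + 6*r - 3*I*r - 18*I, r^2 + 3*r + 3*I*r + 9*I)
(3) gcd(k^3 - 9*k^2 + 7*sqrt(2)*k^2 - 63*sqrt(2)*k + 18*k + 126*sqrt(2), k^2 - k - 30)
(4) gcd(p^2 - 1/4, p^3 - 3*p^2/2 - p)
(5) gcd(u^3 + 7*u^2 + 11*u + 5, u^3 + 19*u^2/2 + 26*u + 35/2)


(1) = gcd((-3*s + x)*(x - 8)*(x + 7), (-6*s + x)*(x - 4)) = 1
(2) = gcd((r + 6)*(r - 3*I), (r + 3)*(r + 3*I)) = 1
(3) = gcd((k - 6)*(k - 3)*(k + 7*sqrt(2)), (k - 6)*(k + 5)) = k - 6
(4) = gcd((p - 1/2)*(p + 1/2), p*(p - 2)*(p + 1/2)) = p + 1/2
(5) = gcd((u + 1)^2*(u + 5), (u + 1)*(u + 7/2)*(u + 5)) = u^2 + 6*u + 5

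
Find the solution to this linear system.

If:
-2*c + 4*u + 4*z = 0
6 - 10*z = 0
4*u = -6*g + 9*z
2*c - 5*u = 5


Then:
c = -4
g = 79/30
u = -13/5
z = 3/5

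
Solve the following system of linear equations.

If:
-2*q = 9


Then:
q = -9/2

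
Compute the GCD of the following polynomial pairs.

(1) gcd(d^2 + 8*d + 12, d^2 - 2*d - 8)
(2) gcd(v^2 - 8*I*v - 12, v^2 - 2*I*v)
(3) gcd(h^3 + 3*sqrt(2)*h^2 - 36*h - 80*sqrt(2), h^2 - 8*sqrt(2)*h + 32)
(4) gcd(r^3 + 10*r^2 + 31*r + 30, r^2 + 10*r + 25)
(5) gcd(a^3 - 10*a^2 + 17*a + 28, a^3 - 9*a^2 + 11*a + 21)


(1) = d + 2
(2) = v - 2*I
(3) = gcd((h - 4*sqrt(2))*(h + 2*sqrt(2))*(h + 5*sqrt(2)), (h - 4*sqrt(2))^2) = h - 4*sqrt(2)
(4) = r + 5
(5) = gcd((a - 7)*(a - 4)*(a + 1), (a - 7)*(a - 3)*(a + 1)) = a^2 - 6*a - 7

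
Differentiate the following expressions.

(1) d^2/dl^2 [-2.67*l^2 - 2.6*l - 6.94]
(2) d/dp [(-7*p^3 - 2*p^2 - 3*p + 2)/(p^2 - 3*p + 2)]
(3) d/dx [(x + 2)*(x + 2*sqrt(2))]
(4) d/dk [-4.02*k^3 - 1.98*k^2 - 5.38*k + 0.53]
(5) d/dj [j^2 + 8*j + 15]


(1) = -5.34000000000000
(2) = p*(-7*p^3 + 42*p^2 - 33*p - 12)/(p^4 - 6*p^3 + 13*p^2 - 12*p + 4)
(3) = 2*x + 2 + 2*sqrt(2)
(4) = -12.06*k^2 - 3.96*k - 5.38
(5) = 2*j + 8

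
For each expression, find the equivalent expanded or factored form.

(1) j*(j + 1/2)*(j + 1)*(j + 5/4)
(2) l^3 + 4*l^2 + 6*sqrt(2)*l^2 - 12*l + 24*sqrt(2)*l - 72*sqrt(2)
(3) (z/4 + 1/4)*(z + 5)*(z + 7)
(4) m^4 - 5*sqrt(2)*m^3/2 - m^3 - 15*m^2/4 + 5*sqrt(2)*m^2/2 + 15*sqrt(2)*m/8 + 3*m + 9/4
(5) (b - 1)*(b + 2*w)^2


(1) = j^4 + 11*j^3/4 + 19*j^2/8 + 5*j/8
(2) = (l - 2)*(l + 6)*(l + 6*sqrt(2))
(3) = z^3/4 + 13*z^2/4 + 47*z/4 + 35/4
(4) = (m - 3/2)*(m - 3*sqrt(2))*(sqrt(2)*m/2 + 1/2)*(sqrt(2)*m + sqrt(2)/2)
(5) = b^3 + 4*b^2*w - b^2 + 4*b*w^2 - 4*b*w - 4*w^2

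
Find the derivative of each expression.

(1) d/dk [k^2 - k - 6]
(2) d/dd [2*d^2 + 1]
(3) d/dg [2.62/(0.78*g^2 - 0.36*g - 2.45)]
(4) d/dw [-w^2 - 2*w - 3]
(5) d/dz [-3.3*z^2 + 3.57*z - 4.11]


(1) = 2*k - 1
(2) = 4*d
(3) = (0.9432 - 4.0872*g)/(-0.78*g^2 + 0.36*g + 2.45)^2
(4) = -2*w - 2
(5) = 3.57 - 6.6*z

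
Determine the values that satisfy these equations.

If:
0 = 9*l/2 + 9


Then:
l = -2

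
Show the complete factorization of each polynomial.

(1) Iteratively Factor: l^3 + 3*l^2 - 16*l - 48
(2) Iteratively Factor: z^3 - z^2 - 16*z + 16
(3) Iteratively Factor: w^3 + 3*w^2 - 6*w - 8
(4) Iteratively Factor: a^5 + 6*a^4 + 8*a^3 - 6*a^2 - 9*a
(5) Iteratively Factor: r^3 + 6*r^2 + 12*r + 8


(1) = (l + 4)*(l^2 - l - 12) = (l - 4)*(l + 4)*(l + 3)
(2) = (z + 4)*(z^2 - 5*z + 4) = (z - 1)*(z + 4)*(z - 4)
(3) = (w - 2)*(w^2 + 5*w + 4) = (w - 2)*(w + 4)*(w + 1)
(4) = (a - 1)*(a^4 + 7*a^3 + 15*a^2 + 9*a) = (a - 1)*(a + 1)*(a^3 + 6*a^2 + 9*a) = (a - 1)*(a + 1)*(a + 3)*(a^2 + 3*a) = a*(a - 1)*(a + 1)*(a + 3)*(a + 3)
(5) = (r + 2)*(r^2 + 4*r + 4) = (r + 2)^2*(r + 2)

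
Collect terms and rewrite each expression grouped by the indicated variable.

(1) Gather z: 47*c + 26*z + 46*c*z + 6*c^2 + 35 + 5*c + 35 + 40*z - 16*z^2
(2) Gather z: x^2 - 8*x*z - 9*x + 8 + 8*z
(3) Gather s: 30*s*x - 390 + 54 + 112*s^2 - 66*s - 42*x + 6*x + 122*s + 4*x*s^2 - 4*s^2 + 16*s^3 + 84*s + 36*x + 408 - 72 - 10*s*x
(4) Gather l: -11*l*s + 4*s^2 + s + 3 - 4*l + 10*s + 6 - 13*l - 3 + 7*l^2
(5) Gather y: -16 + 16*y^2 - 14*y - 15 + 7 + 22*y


(1) = 6*c^2 + 52*c - 16*z^2 + z*(46*c + 66) + 70
(2) = x^2 - 9*x + z*(8 - 8*x) + 8
(3) = 16*s^3 + s^2*(4*x + 108) + s*(20*x + 140)
(4) = 7*l^2 + l*(-11*s - 17) + 4*s^2 + 11*s + 6
(5) = 16*y^2 + 8*y - 24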